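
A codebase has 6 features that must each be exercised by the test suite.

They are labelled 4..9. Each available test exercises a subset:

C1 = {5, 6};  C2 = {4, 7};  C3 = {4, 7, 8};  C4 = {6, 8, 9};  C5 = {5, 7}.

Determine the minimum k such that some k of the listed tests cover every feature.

C2 and C4 and C5 together: C2 ∪ C4 ∪ C5 = {4, 5, 6, 7, 8, 9} — every feature is covered.
Only C4 contains 9, so C4 is forced; the remaining 3 features need at least 2 more tests (each remaining test adds at most 2) — so at least 3 tests are needed, and 3 is optimal.

3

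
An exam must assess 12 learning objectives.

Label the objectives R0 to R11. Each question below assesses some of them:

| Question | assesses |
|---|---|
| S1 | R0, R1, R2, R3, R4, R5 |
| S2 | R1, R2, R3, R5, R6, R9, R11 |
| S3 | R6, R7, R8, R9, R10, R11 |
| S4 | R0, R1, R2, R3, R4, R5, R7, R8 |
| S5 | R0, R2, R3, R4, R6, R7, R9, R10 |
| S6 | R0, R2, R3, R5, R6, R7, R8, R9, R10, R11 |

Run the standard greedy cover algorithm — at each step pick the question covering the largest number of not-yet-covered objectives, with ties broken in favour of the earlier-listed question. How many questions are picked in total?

Greedy: pick S6 (covers 10 new) → pick S1 (covers 2 new). Total picks: 2.

2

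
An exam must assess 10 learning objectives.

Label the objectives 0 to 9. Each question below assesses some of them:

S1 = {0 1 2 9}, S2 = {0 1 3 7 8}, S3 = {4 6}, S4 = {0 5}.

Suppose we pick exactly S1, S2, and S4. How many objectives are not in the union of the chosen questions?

Union of S1, S2, S4 = {0, 1, 2, 3, 5, 7, 8, 9}.
Not covered: 4, 6 — 2 objectives.

2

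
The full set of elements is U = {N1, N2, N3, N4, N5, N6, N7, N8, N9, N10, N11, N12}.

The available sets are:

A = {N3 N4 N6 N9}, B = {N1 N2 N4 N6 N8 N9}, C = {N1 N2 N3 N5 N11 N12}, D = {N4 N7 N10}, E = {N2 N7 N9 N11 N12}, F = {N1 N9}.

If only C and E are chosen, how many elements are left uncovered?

4

Union of C, E = {N1, N2, N3, N5, N7, N9, N11, N12}.
Not covered: N4, N6, N8, N10 — 4 elements.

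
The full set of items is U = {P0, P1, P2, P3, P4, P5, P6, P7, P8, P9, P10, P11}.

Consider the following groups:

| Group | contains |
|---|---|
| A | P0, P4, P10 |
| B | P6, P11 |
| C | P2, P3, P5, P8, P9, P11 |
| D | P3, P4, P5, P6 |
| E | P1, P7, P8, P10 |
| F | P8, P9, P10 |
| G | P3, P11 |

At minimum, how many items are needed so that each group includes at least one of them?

H = {P6, P10, P11} meets every group (each contains at least one member of H), and |H| = 3.
No choice of 2 items meets every group, so 3 is the minimum.

3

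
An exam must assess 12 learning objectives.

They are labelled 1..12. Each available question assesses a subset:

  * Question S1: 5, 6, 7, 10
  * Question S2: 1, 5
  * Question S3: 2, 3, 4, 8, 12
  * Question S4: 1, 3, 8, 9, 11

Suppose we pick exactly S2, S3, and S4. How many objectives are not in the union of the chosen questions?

Union of S2, S3, S4 = {1, 2, 3, 4, 5, 8, 9, 11, 12}.
Not covered: 6, 7, 10 — 3 objectives.

3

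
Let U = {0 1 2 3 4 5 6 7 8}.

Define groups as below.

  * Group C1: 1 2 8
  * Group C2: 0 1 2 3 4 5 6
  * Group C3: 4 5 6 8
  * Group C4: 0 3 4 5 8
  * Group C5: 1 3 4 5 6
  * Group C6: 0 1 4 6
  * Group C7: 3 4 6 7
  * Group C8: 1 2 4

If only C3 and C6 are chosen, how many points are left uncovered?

3

Union of C3, C6 = {0, 1, 4, 5, 6, 8}.
Not covered: 2, 3, 7 — 3 points.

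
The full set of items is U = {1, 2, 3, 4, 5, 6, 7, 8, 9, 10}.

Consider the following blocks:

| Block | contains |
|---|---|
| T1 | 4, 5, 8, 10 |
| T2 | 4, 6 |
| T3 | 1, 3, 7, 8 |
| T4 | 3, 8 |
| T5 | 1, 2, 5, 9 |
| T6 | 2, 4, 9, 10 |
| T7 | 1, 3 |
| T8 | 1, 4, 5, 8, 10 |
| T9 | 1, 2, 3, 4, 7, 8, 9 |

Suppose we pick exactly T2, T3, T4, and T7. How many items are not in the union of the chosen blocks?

4

Union of T2, T3, T4, T7 = {1, 3, 4, 6, 7, 8}.
Not covered: 2, 5, 9, 10 — 4 items.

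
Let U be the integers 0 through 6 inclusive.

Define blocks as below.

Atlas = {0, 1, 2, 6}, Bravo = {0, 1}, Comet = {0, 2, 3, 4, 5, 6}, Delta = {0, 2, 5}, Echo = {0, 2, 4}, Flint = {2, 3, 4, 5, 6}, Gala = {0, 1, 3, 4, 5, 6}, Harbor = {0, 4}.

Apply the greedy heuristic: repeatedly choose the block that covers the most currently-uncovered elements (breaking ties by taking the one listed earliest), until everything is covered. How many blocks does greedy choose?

2

Greedy: pick Comet (covers 6 new) → pick Atlas (covers 1 new). Total picks: 2.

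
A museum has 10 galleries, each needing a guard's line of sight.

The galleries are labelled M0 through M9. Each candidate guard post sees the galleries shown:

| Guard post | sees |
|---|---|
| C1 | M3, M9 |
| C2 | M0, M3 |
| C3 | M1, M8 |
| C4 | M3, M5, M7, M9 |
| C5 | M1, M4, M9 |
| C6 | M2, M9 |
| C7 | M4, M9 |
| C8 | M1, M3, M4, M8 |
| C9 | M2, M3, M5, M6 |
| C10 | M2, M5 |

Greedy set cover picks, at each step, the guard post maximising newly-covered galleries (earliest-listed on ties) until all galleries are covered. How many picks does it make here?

Greedy: pick C4 (covers 4 new) → pick C8 (covers 3 new) → pick C9 (covers 2 new) → pick C2 (covers 1 new). Total picks: 4.

4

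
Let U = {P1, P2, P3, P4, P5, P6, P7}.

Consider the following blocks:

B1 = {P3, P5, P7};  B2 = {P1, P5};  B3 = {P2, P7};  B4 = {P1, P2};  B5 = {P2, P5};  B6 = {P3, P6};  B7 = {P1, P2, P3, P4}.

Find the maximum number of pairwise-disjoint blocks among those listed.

B2, B3, B6 are pairwise disjoint (B2={P1,P5}; B3={P2,P7}; B6={P3,P6}).
Every remaining block overlaps one of these, and no 4 of the listed blocks are pairwise disjoint, so 3 is the maximum.

3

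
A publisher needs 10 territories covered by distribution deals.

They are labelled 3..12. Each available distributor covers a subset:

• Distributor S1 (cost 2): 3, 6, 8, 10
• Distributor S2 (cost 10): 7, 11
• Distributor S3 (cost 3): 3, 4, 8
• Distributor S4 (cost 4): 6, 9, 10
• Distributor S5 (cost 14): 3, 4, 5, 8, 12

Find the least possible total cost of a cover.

S2, S4, S5 together cover every territory (S2 ∪ S4 ∪ S5 = {3, 4, 5, 6, 7, 8, 9, 10, 11, 12}); total cost 10 + 4 + 14 = 28.
The greedy pick S1, S3, S4, S2, S5 costs 33; no covering selection beats 28.

28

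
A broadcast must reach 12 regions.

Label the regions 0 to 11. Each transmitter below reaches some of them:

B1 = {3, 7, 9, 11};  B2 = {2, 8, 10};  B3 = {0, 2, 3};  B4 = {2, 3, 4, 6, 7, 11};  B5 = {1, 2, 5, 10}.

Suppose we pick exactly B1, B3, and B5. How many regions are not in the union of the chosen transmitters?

3

Union of B1, B3, B5 = {0, 1, 2, 3, 5, 7, 9, 10, 11}.
Not covered: 4, 6, 8 — 3 regions.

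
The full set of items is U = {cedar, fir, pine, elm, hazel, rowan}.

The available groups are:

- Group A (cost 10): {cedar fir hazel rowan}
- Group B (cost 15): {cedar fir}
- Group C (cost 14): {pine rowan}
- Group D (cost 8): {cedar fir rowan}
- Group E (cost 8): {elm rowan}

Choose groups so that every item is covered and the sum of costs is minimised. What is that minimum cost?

A, C, E together cover every item (A ∪ C ∪ E = {cedar, fir, pine, elm, hazel, rowan}); total cost 10 + 14 + 8 = 32.
No covering selection has total cost below 32.

32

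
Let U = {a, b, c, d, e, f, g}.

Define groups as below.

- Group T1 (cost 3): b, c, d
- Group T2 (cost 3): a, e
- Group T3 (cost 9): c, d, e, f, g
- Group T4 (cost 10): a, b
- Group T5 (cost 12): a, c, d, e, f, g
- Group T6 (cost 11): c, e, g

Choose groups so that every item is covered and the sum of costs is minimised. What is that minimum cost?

15

T1, T5 together cover every item (T1 ∪ T5 = {a, b, c, d, e, f, g}); total cost 3 + 12 = 15.
No covering selection has total cost below 15.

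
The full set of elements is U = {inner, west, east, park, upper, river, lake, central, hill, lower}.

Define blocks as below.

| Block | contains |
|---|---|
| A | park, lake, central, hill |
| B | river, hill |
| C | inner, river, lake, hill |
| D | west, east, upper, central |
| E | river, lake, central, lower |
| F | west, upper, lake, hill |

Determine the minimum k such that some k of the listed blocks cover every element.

A, C, D, and E cover everything between them: the union {inner, west, east, park, upper, river, lake, central, hill, lower} is all of U.
No 3 of the 6 blocks cover everything (all 20 combinations miss at least one element), so 4 is optimal.

4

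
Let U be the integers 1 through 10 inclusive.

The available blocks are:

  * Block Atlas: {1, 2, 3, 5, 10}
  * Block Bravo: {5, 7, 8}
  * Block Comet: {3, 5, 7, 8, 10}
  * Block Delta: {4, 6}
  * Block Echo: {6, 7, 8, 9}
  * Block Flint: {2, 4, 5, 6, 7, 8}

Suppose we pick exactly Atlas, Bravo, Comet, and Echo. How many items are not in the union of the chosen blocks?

1

Union of Atlas, Bravo, Comet, Echo = {1, 2, 3, 5, 6, 7, 8, 9, 10}.
Not covered: 4 — 1 item.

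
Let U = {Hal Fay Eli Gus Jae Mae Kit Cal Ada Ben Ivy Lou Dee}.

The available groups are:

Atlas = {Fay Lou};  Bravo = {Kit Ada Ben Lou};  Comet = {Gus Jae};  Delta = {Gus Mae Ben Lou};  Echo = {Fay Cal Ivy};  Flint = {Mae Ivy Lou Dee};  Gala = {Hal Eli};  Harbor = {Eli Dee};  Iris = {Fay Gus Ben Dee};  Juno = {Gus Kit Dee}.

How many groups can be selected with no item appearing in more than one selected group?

Bravo, Comet, Echo, Gala are pairwise disjoint (Bravo={Kit,Ada,Ben,Lou}; Comet={Gus,Jae}; Echo={Fay,Cal,Ivy}; Gala={Hal,Eli}).
Every remaining group overlaps one of these, and no 5 of the listed groups are pairwise disjoint, so 4 is the maximum.

4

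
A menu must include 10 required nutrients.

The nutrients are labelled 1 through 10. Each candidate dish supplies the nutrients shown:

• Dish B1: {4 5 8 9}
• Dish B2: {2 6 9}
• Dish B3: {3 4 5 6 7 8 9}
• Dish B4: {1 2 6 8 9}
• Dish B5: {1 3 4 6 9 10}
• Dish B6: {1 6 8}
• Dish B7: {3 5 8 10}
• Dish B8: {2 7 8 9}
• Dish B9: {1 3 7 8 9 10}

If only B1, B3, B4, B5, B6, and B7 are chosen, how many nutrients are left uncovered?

0

Union of B1, B3, B4, B5, B6, B7 = {1, 2, 3, 4, 5, 6, 7, 8, 9, 10} — that's every nutrient, so 0 are uncovered.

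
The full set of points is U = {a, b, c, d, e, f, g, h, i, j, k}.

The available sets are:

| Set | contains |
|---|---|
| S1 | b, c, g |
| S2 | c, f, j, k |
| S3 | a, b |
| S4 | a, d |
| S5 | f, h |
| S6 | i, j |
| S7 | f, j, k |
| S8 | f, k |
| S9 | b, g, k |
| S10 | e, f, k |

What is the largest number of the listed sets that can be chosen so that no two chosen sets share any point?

4

S1, S4, S6, S8 are pairwise disjoint (S1={b,c,g}; S4={a,d}; S6={i,j}; S8={f,k}).
Every remaining set overlaps one of these, and no 5 of the listed sets are pairwise disjoint, so 4 is the maximum.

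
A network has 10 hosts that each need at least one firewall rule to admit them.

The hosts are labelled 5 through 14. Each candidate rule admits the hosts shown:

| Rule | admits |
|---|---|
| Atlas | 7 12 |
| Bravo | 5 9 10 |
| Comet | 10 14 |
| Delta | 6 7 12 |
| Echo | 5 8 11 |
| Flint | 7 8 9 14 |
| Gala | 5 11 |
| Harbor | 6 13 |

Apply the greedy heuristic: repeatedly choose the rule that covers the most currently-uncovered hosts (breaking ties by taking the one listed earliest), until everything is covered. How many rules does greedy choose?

5

Greedy: pick Flint (covers 4 new) → pick Bravo (covers 2 new) → pick Delta (covers 2 new) → pick Echo (covers 1 new) → pick Harbor (covers 1 new). Total picks: 5.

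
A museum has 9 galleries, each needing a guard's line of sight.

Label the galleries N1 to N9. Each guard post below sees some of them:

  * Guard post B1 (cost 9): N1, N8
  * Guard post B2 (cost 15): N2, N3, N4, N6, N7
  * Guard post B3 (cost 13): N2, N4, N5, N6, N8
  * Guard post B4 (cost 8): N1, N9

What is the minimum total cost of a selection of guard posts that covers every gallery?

36

B2, B3, B4 together cover every gallery (B2 ∪ B3 ∪ B4 = {N1, N2, N3, N4, N5, N6, N7, N8, N9}); total cost 15 + 13 + 8 = 36.
No covering selection has total cost below 36.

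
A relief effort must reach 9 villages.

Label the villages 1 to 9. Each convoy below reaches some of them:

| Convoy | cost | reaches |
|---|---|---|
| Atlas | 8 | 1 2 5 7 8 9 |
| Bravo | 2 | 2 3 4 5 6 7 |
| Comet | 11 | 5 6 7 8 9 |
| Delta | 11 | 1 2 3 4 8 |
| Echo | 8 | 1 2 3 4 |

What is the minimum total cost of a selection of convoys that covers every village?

10

Atlas, Bravo together cover every village (Atlas ∪ Bravo = {1, 2, 3, 4, 5, 6, 7, 8, 9}); total cost 8 + 2 = 10.
No covering selection has total cost below 10.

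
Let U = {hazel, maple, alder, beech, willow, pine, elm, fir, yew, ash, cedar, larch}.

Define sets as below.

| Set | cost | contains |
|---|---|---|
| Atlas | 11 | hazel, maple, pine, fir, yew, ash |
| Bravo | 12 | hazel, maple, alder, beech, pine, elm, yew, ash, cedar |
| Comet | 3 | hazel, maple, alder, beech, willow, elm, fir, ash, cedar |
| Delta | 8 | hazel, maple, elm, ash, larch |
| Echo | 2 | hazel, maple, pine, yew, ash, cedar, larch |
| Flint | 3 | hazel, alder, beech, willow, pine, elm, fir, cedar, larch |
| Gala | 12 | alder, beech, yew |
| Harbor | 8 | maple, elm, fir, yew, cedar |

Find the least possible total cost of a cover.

5

Echo, Flint together cover every element (Echo ∪ Flint = {hazel, maple, alder, beech, willow, pine, elm, fir, yew, ash, cedar, larch}); total cost 2 + 3 = 5.
No covering selection has total cost below 5.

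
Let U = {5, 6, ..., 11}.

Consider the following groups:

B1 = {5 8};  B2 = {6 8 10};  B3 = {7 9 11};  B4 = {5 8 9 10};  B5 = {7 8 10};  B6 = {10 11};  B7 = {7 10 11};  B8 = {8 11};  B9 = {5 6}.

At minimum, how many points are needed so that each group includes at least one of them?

3

H = {5, 10, 11} meets every group (each contains at least one member of H), and |H| = 3.
No choice of 2 points meets every group, so 3 is the minimum.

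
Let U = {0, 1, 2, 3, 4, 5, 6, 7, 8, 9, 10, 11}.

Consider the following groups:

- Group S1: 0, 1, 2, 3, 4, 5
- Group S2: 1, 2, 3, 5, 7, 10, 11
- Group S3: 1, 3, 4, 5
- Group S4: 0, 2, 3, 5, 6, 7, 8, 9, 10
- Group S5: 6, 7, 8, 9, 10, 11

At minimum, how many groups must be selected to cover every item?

S1 and S5 cover everything between them: the union {0, 1, 2, 3, 4, 5, 6, 7, 8, 9, 10, 11} is all of U.
No single group has all 12 items (the largest, S4, has 9), so 2 is optimal.

2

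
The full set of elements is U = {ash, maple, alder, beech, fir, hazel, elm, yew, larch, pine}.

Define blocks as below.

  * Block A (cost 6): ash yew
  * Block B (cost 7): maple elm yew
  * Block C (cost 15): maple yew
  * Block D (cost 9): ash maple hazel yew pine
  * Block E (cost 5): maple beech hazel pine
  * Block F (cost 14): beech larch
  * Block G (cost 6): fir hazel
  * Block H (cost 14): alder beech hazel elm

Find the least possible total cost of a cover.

D, F, G, H together cover every element (D ∪ F ∪ G ∪ H = {ash, maple, alder, beech, fir, hazel, elm, yew, larch, pine}); total cost 9 + 14 + 6 + 14 = 43.
The greedy pick E, A, G, B, F, H costs 52; no covering selection beats 43.

43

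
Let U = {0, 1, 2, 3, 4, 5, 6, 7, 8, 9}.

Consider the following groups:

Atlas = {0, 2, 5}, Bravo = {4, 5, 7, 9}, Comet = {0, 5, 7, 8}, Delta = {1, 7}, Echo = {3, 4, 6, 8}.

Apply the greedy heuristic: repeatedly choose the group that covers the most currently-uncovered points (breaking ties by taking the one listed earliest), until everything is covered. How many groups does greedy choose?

4

Greedy: pick Bravo (covers 4 new) → pick Echo (covers 3 new) → pick Atlas (covers 2 new) → pick Delta (covers 1 new). Total picks: 4.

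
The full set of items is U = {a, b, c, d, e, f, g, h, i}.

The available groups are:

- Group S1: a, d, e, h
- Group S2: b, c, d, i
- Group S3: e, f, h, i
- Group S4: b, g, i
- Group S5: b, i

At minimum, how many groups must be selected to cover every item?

S1, S2, S3, and S4 cover everything between them: the union {a, b, c, d, e, f, g, h, i} is all of U.
No 3 of the 5 groups cover everything (all 10 combinations miss at least one item), so 4 is optimal.

4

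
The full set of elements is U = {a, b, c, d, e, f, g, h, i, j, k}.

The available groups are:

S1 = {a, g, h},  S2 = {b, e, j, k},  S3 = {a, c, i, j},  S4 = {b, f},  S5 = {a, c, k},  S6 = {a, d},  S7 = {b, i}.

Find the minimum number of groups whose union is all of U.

S1, S2, S3, S4, and S6 cover everything between them: the union {a, b, c, d, e, f, g, h, i, j, k} is all of U.
No 4 of the 7 groups cover everything (all 35 combinations miss at least one element), so 5 is optimal.

5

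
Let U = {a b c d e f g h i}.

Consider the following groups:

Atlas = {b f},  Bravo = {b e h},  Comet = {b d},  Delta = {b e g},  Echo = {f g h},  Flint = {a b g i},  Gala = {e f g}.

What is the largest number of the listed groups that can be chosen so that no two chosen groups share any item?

Comet, Echo are pairwise disjoint (Comet={b,d}; Echo={f,g,h}).
Every remaining group overlaps one of these, and no 3 of the listed groups are pairwise disjoint, so 2 is the maximum.

2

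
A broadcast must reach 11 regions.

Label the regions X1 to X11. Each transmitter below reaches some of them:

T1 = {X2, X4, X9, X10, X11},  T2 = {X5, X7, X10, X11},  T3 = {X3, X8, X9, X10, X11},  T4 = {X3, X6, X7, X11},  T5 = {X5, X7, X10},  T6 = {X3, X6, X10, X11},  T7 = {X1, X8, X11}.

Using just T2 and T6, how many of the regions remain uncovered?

5

Union of T2, T6 = {X3, X5, X6, X7, X10, X11}.
Not covered: X1, X2, X4, X8, X9 — 5 regions.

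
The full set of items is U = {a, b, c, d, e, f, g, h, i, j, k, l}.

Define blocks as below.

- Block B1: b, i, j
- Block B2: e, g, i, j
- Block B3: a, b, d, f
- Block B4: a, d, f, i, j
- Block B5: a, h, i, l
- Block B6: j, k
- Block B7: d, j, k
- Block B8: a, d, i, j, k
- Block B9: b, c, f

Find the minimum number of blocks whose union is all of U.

Take {B2, B5, B7, B9}. Their union is {a, b, c, d, e, f, g, h, i, j, k, l}, which is all 12 items.
Only B5 contains h, so B5 is forced; the remaining 8 items need at least 3 more blocks (each remaining block adds at most 3) — so at least 4 blocks are needed, and 4 is optimal.

4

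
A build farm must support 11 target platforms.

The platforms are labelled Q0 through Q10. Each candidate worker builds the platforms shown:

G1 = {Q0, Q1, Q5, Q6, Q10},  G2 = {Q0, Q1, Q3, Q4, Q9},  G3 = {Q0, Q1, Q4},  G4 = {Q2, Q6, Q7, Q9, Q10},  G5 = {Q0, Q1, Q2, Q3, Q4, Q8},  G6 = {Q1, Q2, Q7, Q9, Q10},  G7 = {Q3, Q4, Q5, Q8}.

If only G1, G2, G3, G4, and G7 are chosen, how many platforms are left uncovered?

0

Union of G1, G2, G3, G4, G7 = {Q0, Q1, Q2, Q3, Q4, Q5, Q6, Q7, Q8, Q9, Q10} — that's every platform, so 0 are uncovered.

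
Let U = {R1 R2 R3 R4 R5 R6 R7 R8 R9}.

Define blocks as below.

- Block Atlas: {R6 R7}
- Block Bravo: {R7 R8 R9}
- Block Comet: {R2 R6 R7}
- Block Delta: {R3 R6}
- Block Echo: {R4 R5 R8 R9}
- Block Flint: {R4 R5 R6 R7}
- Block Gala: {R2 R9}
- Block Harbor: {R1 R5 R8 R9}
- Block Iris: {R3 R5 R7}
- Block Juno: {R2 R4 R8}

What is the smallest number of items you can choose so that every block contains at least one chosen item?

4

H = {R2, R3, R6, R8} meets every block (each contains at least one member of H), and |H| = 4.
No choice of 3 items meets every block, so 4 is the minimum.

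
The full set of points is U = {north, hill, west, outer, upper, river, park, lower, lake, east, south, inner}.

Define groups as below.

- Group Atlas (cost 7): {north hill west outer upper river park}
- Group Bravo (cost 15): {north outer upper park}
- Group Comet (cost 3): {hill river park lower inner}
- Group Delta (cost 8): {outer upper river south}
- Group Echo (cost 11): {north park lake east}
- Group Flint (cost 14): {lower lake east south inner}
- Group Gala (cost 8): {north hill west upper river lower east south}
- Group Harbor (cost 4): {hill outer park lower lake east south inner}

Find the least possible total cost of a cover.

11

Atlas, Harbor together cover every point (Atlas ∪ Harbor = {north, hill, west, outer, upper, river, park, lower, lake, east, south, inner}); total cost 7 + 4 = 11.
No covering selection has total cost below 11.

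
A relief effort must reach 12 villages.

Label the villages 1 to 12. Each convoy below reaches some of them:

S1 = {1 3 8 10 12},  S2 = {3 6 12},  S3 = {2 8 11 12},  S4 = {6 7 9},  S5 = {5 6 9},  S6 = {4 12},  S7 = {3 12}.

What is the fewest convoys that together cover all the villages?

5

S1 and S3 and S4 and S5 and S6 together: S1 ∪ S3 ∪ S4 ∪ S5 ∪ S6 = {1, 2, 3, 4, 5, 6, 7, 8, 9, 10, 11, 12} — every village is covered.
No 4 of the 7 convoys cover everything (all 35 combinations miss at least one village), so 5 is optimal.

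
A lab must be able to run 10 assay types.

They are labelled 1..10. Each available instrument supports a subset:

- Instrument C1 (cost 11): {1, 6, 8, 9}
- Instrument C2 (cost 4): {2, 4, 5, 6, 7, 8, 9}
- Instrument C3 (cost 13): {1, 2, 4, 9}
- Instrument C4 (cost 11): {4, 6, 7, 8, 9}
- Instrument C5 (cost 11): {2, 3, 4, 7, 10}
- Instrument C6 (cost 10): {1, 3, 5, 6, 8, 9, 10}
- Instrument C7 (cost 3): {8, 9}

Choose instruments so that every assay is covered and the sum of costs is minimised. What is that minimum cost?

14

C2, C6 together cover every assay (C2 ∪ C6 = {1, 2, 3, 4, 5, 6, 7, 8, 9, 10}); total cost 4 + 10 = 14.
No covering selection has total cost below 14.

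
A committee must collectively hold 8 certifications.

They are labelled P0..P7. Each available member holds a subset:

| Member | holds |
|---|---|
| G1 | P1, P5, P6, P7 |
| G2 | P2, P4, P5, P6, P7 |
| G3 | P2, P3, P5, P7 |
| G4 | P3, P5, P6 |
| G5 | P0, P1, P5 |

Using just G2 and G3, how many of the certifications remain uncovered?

Union of G2, G3 = {P2, P3, P4, P5, P6, P7}.
Not covered: P0, P1 — 2 certifications.

2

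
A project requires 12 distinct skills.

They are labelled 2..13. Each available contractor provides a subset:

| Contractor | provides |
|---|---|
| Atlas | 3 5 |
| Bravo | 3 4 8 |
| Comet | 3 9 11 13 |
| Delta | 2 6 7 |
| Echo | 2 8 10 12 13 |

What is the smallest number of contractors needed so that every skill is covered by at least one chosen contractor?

Take {Atlas, Bravo, Comet, Delta, Echo}. Their union is {2, 3, 4, 5, 6, 7, 8, 9, 10, 11, 12, 13}, which is all 12 skills.
No 4 of the 5 contractors cover everything (all 5 combinations miss at least one skill), so 5 is optimal.

5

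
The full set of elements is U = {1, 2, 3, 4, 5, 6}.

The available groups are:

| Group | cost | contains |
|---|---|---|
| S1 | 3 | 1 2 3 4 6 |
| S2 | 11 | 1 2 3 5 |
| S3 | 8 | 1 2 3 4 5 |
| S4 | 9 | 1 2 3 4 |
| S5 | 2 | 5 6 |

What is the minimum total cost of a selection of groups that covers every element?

S1, S5 together cover every element (S1 ∪ S5 = {1, 2, 3, 4, 5, 6}); total cost 3 + 2 = 5.
No covering selection has total cost below 5.

5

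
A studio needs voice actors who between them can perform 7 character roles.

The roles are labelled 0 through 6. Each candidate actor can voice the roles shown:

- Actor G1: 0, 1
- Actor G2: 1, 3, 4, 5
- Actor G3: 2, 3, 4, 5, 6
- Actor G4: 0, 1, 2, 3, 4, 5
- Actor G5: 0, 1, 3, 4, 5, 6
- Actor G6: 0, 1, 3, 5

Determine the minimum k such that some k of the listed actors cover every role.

2

Take {G1, G3}. Their union is {0, 1, 2, 3, 4, 5, 6}, which is all 7 roles.
No single actor has all 7 roles (the largest, G4, has 6), so 2 is optimal.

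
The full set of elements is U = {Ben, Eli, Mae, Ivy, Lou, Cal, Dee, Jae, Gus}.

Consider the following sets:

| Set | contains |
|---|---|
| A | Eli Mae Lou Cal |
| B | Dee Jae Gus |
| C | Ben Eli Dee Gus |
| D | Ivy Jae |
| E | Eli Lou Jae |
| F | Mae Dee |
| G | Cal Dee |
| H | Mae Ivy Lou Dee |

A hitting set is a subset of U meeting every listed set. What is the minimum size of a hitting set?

3

T = {Lou, Dee, Jae} meets every set (each contains at least one member of T), and |T| = 3.
No choice of 2 elements meets every set, so 3 is the minimum.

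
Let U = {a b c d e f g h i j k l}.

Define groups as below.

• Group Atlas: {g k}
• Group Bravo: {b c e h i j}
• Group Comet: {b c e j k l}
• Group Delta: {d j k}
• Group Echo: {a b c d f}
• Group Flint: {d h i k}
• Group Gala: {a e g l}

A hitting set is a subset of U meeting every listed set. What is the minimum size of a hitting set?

3

Take T = {c, k, l}. Each listed group contains at least one of these, so T is a hitting set of size 3.
No choice of 2 elements meets every group, so 3 is the minimum.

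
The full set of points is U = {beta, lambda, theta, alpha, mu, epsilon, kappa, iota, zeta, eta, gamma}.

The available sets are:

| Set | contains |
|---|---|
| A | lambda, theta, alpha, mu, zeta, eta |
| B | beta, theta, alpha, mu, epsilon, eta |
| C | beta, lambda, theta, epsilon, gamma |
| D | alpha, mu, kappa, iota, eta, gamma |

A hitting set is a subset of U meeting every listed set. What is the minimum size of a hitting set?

2

H = {theta, eta} meets every set (each contains at least one member of H), and |H| = 2.
No single point lies in every set, so at least 2 are needed and 2 is optimal.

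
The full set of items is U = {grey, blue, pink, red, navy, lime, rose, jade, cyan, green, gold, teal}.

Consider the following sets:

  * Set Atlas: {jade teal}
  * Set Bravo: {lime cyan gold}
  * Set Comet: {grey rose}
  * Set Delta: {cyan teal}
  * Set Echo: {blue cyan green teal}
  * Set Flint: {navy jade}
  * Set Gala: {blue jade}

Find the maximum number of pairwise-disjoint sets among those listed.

3

Bravo, Comet, Gala are pairwise disjoint (Bravo={lime,cyan,gold}; Comet={grey,rose}; Gala={blue,jade}).
Every remaining set overlaps one of these, and no 4 of the listed sets are pairwise disjoint, so 3 is the maximum.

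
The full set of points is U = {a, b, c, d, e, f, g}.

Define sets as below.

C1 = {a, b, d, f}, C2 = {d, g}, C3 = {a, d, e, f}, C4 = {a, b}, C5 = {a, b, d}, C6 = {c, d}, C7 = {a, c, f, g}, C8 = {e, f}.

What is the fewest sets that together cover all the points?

3

C3, C5, and C7 cover everything between them: the union {a, b, c, d, e, f, g} is all of U.
No 2 of the 8 sets cover everything (all 28 combinations miss at least one point), so 3 is optimal.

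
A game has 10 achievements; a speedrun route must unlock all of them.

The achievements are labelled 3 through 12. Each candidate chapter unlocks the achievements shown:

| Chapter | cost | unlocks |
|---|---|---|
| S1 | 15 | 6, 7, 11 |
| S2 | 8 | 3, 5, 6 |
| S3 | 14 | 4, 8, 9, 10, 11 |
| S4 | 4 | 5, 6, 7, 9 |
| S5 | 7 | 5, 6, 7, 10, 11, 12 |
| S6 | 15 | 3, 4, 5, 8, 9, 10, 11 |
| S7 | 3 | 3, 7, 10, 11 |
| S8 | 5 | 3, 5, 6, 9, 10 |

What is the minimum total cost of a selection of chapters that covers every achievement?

22

S5, S6 together cover every achievement (S5 ∪ S6 = {3, 4, 5, 6, 7, 8, 9, 10, 11, 12}); total cost 7 + 15 = 22.
The greedy pick S7, S4, S3, S5 costs 28; no covering selection beats 22.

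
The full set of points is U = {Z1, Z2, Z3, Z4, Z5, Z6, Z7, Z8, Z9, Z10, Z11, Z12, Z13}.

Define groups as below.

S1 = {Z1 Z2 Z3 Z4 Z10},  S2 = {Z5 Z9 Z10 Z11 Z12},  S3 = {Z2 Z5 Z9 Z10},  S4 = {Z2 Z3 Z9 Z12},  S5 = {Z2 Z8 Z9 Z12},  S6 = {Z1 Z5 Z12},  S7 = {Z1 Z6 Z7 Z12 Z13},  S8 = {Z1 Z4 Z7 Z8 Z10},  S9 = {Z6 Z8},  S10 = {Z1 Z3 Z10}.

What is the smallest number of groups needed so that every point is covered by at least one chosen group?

4

S1, S2, S5, and S7 cover everything between them: the union {Z1, Z2, Z3, Z4, Z5, Z6, Z7, Z8, Z9, Z10, Z11, Z12, Z13} is all of U.
No 3 of the 10 groups cover everything (all 120 combinations miss at least one point), so 4 is optimal.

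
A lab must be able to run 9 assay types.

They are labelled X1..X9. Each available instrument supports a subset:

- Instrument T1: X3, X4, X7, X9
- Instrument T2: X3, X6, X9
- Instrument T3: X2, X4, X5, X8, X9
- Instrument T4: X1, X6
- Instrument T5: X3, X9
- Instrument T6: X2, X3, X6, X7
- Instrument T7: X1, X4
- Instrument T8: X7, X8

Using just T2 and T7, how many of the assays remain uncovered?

Union of T2, T7 = {X1, X3, X4, X6, X9}.
Not covered: X2, X5, X7, X8 — 4 assays.

4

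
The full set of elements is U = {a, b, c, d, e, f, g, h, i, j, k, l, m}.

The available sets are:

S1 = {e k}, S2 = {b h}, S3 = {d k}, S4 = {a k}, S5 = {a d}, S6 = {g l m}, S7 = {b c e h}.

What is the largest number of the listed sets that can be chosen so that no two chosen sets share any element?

4

S1, S2, S5, S6 are pairwise disjoint (S1={e,k}; S2={b,h}; S5={a,d}; S6={g,l,m}).
Every remaining set overlaps one of these, and no 5 of the listed sets are pairwise disjoint, so 4 is the maximum.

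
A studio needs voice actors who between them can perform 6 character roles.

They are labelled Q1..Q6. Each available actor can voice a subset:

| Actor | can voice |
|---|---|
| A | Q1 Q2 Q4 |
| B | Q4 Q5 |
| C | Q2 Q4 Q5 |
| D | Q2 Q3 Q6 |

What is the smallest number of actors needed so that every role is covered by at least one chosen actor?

A and B and D together: A ∪ B ∪ D = {Q1, Q2, Q3, Q4, Q5, Q6} — every role is covered.
Only A contains Q1, so A is forced; the remaining 3 roles need at least 2 more actors (each remaining actor adds at most 2) — so at least 3 actors are needed, and 3 is optimal.

3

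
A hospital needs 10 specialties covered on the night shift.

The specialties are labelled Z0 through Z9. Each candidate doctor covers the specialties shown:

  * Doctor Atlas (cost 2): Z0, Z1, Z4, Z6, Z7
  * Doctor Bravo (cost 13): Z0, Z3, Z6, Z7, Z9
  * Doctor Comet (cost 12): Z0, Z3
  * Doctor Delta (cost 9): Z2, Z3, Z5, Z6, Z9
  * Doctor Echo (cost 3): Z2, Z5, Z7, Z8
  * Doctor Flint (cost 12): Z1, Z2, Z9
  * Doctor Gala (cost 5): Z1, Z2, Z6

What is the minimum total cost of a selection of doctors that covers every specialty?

Atlas, Delta, Echo together cover every specialty (Atlas ∪ Delta ∪ Echo = {Z0, Z1, Z2, Z3, Z4, Z5, Z6, Z7, Z8, Z9}); total cost 2 + 9 + 3 = 14.
No covering selection has total cost below 14.

14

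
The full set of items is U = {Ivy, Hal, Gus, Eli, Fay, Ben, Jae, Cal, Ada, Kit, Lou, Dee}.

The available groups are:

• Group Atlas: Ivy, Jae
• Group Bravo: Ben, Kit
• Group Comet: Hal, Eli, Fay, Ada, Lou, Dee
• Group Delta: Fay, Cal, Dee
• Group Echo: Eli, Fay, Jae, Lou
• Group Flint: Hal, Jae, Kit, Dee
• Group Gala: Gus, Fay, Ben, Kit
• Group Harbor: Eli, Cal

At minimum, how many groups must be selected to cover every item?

Take {Atlas, Comet, Gala, Harbor}. Their union is {Ivy, Hal, Gus, Eli, Fay, Ben, Jae, Cal, Ada, Kit, Lou, Dee}, which is all 12 items.
No 3 of the 8 groups cover everything (all 56 combinations miss at least one item), so 4 is optimal.

4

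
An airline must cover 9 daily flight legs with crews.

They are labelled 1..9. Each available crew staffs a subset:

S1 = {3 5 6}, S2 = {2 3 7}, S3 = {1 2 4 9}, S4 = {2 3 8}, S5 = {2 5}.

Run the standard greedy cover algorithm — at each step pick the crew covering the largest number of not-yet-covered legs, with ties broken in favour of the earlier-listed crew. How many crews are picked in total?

4

Greedy: pick S3 (covers 4 new) → pick S1 (covers 3 new) → pick S2 (covers 1 new) → pick S4 (covers 1 new). Total picks: 4.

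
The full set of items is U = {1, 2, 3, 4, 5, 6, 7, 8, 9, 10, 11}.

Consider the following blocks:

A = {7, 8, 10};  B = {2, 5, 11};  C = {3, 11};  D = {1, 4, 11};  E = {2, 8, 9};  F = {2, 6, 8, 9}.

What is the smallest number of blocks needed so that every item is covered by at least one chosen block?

A and B and C and D and F together: A ∪ B ∪ C ∪ D ∪ F = {1, 2, 3, 4, 5, 6, 7, 8, 9, 10, 11} — every item is covered.
No 4 of the 6 blocks cover everything (all 15 combinations miss at least one item), so 5 is optimal.

5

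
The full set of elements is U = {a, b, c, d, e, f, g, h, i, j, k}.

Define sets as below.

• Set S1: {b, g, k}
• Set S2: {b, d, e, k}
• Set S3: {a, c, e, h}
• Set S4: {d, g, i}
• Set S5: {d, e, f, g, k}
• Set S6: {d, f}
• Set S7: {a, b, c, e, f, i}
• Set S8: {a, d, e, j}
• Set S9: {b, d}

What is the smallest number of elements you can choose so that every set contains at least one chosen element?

The 3 elements {d, e, g} hit every set.
The sets S1, S3, S6 are pairwise disjoint, so any hitting set needs a separate element for each — at least 3. Hence 3 is optimal.

3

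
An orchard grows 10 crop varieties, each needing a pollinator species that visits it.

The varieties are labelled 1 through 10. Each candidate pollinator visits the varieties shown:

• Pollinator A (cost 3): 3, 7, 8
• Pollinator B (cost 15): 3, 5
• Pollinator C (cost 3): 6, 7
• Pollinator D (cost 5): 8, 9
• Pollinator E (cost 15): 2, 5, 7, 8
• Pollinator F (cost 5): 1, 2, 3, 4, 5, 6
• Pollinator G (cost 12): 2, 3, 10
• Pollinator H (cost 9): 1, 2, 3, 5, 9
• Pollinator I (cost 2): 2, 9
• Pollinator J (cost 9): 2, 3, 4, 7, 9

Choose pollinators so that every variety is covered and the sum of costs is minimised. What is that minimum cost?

A, F, G, I together cover every variety (A ∪ F ∪ G ∪ I = {1, 2, 3, 4, 5, 6, 7, 8, 9, 10}); total cost 3 + 5 + 12 + 2 = 22.
No covering selection has total cost below 22.

22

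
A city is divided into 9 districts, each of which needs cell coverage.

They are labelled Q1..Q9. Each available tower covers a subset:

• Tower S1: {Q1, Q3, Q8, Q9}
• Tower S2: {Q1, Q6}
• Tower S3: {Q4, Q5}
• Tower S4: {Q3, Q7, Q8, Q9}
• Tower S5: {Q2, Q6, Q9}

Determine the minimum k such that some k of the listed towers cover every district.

Take {S1, S3, S4, S5}. Their union is {Q1, Q2, Q3, Q4, Q5, Q6, Q7, Q8, Q9}, which is all 9 districts.
Only S4 contains Q7, so S4 is forced; the remaining 5 districts need at least 3 more towers (each remaining tower adds at most 2) — so at least 4 towers are needed, and 4 is optimal.

4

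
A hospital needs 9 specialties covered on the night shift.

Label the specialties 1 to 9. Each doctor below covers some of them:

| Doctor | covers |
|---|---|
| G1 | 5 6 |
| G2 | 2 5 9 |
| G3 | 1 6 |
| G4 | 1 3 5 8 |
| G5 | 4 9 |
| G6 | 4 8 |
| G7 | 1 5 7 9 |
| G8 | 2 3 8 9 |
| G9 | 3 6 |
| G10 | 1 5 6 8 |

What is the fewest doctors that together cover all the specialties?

Take {G1, G6, G7, G8}. Their union is {1, 2, 3, 4, 5, 6, 7, 8, 9}, which is all 9 specialties.
No 3 of the 10 doctors cover everything (all 120 combinations miss at least one specialty), so 4 is optimal.

4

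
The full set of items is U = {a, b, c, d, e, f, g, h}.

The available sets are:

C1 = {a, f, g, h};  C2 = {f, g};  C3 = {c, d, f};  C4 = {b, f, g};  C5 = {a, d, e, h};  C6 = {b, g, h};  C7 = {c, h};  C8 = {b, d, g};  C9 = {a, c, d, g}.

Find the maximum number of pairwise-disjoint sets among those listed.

C2, C5 are pairwise disjoint (C2={f,g}; C5={a,d,e,h}).
Every remaining set overlaps one of these, and no 3 of the listed sets are pairwise disjoint, so 2 is the maximum.

2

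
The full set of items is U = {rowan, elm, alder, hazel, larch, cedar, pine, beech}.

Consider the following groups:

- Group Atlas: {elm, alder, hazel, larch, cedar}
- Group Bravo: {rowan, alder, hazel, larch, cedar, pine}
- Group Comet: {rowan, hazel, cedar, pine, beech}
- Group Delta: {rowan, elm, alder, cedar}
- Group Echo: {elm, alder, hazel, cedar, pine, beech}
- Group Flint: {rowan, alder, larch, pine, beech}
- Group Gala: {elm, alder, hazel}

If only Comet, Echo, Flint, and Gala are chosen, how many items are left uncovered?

Union of Comet, Echo, Flint, Gala = {rowan, elm, alder, hazel, larch, cedar, pine, beech} — that's every item, so 0 are uncovered.

0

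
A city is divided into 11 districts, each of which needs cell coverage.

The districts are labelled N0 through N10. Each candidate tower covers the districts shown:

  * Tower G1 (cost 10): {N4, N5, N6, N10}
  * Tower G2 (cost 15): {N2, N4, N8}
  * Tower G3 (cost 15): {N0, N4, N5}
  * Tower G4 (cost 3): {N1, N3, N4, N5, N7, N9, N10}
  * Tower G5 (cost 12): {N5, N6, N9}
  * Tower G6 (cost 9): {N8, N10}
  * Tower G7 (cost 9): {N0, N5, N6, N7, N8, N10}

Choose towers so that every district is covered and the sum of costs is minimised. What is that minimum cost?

27

G2, G4, G7 together cover every district (G2 ∪ G4 ∪ G7 = {N0, N1, N2, N3, N4, N5, N6, N7, N8, N9, N10}); total cost 15 + 3 + 9 = 27.
No covering selection has total cost below 27.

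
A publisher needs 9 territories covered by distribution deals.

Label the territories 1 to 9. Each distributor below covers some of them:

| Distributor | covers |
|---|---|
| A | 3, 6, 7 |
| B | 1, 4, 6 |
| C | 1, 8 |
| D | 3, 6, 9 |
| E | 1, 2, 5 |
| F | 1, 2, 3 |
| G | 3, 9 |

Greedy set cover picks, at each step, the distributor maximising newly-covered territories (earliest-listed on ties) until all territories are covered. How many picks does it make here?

5

Greedy: pick A (covers 3 new) → pick E (covers 3 new) → pick B (covers 1 new) → pick C (covers 1 new) → pick D (covers 1 new). Total picks: 5.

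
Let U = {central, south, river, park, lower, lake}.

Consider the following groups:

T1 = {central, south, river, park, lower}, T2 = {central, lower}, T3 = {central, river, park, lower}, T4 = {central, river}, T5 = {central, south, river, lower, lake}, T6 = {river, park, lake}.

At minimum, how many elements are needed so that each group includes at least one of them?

2

H = {central, lake} meets every group (each contains at least one member of H), and |H| = 2.
The groups T2, T6 are pairwise disjoint, so any hitting set needs a separate element for each — at least 2. Hence 2 is optimal.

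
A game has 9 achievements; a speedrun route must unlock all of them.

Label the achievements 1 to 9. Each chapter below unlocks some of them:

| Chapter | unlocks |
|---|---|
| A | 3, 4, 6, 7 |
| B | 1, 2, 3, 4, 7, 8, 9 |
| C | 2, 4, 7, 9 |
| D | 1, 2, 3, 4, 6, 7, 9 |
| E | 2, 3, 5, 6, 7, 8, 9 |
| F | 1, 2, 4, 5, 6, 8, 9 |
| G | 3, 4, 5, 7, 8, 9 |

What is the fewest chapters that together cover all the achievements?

2

Take {D, G}. Their union is {1, 2, 3, 4, 5, 6, 7, 8, 9}, which is all 9 achievements.
No single chapter has all 9 achievements (the largest, B, has 7), so 2 is optimal.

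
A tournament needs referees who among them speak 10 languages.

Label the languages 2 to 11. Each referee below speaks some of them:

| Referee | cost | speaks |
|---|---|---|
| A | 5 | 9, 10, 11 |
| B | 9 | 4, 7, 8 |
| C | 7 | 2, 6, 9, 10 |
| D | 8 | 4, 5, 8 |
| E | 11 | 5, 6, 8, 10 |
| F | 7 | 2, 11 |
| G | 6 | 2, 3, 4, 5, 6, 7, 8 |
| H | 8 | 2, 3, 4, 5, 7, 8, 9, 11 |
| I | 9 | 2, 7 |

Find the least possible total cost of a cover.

11

A, G together cover every language (A ∪ G = {2, 3, 4, 5, 6, 7, 8, 9, 10, 11}); total cost 5 + 6 = 11.
No covering selection has total cost below 11.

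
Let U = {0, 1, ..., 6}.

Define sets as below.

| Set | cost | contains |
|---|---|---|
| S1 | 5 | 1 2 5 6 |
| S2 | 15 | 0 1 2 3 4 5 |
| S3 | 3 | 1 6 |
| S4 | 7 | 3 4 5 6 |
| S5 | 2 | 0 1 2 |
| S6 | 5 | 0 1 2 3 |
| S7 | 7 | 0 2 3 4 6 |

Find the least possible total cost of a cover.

S4, S5 together cover every item (S4 ∪ S5 = {0, 1, 2, 3, 4, 5, 6}); total cost 7 + 2 = 9.
No covering selection has total cost below 9.

9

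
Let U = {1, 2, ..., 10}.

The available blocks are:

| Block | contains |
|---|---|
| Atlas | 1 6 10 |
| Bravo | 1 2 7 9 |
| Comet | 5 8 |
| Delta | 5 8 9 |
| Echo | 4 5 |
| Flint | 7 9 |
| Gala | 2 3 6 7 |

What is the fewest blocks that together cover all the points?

Atlas, Delta, Echo, and Gala cover everything between them: the union {1, 2, 3, 4, 5, 6, 7, 8, 9, 10} is all of U.
Only Atlas contains 10, so Atlas is forced; the remaining 7 points need at least 3 more blocks (each remaining block adds at most 3) — so at least 4 blocks are needed, and 4 is optimal.

4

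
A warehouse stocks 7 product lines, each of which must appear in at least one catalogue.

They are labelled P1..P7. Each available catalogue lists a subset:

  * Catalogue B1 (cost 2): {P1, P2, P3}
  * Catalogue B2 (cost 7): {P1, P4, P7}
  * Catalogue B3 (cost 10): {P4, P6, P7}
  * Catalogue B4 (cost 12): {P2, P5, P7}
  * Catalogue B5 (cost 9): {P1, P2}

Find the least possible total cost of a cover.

24

B1, B3, B4 together cover every product (B1 ∪ B3 ∪ B4 = {P1, P2, P3, P4, P5, P6, P7}); total cost 2 + 10 + 12 = 24.
No covering selection has total cost below 24.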